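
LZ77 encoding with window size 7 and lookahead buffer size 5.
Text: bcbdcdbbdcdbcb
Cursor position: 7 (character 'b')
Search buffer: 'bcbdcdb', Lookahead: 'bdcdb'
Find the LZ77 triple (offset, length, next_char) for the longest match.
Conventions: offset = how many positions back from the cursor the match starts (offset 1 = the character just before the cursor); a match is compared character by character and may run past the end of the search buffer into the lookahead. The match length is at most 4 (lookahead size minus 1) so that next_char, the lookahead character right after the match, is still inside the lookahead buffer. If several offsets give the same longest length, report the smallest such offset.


Try each offset into the search buffer:
  offset=1 (pos 6, char 'b'): match length 1
  offset=2 (pos 5, char 'd'): match length 0
  offset=3 (pos 4, char 'c'): match length 0
  offset=4 (pos 3, char 'd'): match length 0
  offset=5 (pos 2, char 'b'): match length 4
  offset=6 (pos 1, char 'c'): match length 0
  offset=7 (pos 0, char 'b'): match length 1
Longest match has length 4 at offset 5.
next_char = character at position 7 + 4 = 11 -> 'b'

Best match: offset=5, length=4 (matching 'bdcd' starting at position 2)
LZ77 triple: (5, 4, 'b')


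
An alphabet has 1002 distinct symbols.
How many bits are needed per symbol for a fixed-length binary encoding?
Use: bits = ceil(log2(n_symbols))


log2(1002) = 9.9687
Bracket: 2^9 = 512 < 1002 <= 2^10 = 1024
So ceil(log2(1002)) = 10

bits = ceil(log2(1002)) = ceil(9.9687) = 10 bits


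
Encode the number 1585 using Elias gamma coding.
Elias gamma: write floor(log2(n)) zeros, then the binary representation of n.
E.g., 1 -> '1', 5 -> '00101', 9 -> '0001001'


num_bits = floor(log2(1585)) + 1 = 11
leading_zeros = num_bits - 1 = 10
binary(1585) = 11000110001

Elias gamma(1585) = '0000000000' + '11000110001' = 000000000011000110001 (21 bits)


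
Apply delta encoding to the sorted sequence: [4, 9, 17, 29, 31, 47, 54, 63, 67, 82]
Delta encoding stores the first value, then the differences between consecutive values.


First value: 4
Deltas:
  9 - 4 = 5
  17 - 9 = 8
  29 - 17 = 12
  31 - 29 = 2
  47 - 31 = 16
  54 - 47 = 7
  63 - 54 = 9
  67 - 63 = 4
  82 - 67 = 15


Delta encoded: [4, 5, 8, 12, 2, 16, 7, 9, 4, 15]


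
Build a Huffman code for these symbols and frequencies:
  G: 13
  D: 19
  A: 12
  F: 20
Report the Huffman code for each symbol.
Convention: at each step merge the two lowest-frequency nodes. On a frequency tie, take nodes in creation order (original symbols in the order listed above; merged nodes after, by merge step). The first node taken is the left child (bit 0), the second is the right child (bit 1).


Huffman tree construction:
Step 1: Merge A(12) + G(13) = 25
Step 2: Merge D(19) + F(20) = 39
Step 3: Merge (A+G)(25) + (D+F)(39) = 64
Read each symbol's code off the tree from the root (left child = 0, right child = 1).

Codes:
  G: 01 (length 2)
  D: 10 (length 2)
  A: 00 (length 2)
  F: 11 (length 2)
Average code length: 128/64 = 2.0000 bits/symbol


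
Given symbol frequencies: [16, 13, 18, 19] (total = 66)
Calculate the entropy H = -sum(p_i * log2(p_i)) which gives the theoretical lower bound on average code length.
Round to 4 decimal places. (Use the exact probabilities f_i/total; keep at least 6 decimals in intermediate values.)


Per-symbol terms -p_i * log2(p_i) with p_i = f_i/66:
  p = 16/66 = 0.242424: log2(p) = -2.044394, -p*log2(p) = 0.495611
  p = 13/66 = 0.196970: log2(p) = -2.343954, -p*log2(p) = 0.461688
  p = 18/66 = 0.272727: log2(p) = -1.874469, -p*log2(p) = 0.511219
  p = 19/66 = 0.287879: log2(p) = -1.796467, -p*log2(p) = 0.517165
H = 0.495611 + 0.461688 + 0.511219 + 0.517165 = 1.985683

H = 1.9857 bits/symbol


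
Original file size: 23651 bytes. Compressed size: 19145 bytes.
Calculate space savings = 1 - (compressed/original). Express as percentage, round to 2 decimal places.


ratio = compressed/original = 19145/23651 = 0.80948
savings = 1 - ratio = 1 - 0.80948 = 0.19052
as a percentage: 0.19052 * 100 = 19.05%

Space savings = 1 - 19145/23651 = 19.05%


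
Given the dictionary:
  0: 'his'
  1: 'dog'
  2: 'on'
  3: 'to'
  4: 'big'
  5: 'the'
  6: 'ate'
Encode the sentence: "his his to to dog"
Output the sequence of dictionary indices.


Look up each word in the dictionary:
  'his' -> 0
  'his' -> 0
  'to' -> 3
  'to' -> 3
  'dog' -> 1

Encoded: [0, 0, 3, 3, 1]


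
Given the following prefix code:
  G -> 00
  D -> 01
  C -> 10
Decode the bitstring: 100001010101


Decoding step by step:
Bits 10 -> C
Bits 00 -> G
Bits 01 -> D
Bits 01 -> D
Bits 01 -> D
Bits 01 -> D


Decoded message: CGDDDD


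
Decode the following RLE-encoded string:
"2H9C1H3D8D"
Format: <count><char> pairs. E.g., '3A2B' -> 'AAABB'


Expanding each <count><char> pair:
  2H -> 'HH'
  9C -> 'CCCCCCCCC'
  1H -> 'H'
  3D -> 'DDD'
  8D -> 'DDDDDDDD'

Decoded = HHCCCCCCCCCHDDDDDDDDDDD


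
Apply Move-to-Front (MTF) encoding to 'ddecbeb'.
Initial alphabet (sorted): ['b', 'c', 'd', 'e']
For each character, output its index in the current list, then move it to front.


MTF encoding:
'd': index 2 in ['b', 'c', 'd', 'e'] -> ['d', 'b', 'c', 'e']
'd': index 0 in ['d', 'b', 'c', 'e'] -> ['d', 'b', 'c', 'e']
'e': index 3 in ['d', 'b', 'c', 'e'] -> ['e', 'd', 'b', 'c']
'c': index 3 in ['e', 'd', 'b', 'c'] -> ['c', 'e', 'd', 'b']
'b': index 3 in ['c', 'e', 'd', 'b'] -> ['b', 'c', 'e', 'd']
'e': index 2 in ['b', 'c', 'e', 'd'] -> ['e', 'b', 'c', 'd']
'b': index 1 in ['e', 'b', 'c', 'd'] -> ['b', 'e', 'c', 'd']


Output: [2, 0, 3, 3, 3, 2, 1]


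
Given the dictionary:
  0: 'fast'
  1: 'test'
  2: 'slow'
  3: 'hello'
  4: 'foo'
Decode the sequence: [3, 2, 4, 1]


Look up each index in the dictionary:
  3 -> 'hello'
  2 -> 'slow'
  4 -> 'foo'
  1 -> 'test'

Decoded: "hello slow foo test"


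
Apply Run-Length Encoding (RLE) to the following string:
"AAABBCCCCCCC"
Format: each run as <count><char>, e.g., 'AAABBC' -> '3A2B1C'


Scanning runs left to right:
  i=0: run of 'A' x 3 -> '3A'
  i=3: run of 'B' x 2 -> '2B'
  i=5: run of 'C' x 7 -> '7C'

RLE = 3A2B7C


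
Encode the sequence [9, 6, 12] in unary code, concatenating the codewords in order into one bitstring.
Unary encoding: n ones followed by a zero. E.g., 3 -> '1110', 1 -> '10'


Encode each number as n ones followed by a terminating 0:
  9 -> 1111111110 (10 bits)
  6 -> 1111110 (7 bits)
  12 -> 1111111111110 (13 bits)
Total length = 10 + 7 + 13 = 30 bits.

Unary([9, 6, 12]) = 111111111011111101111111111110 (30 bits)


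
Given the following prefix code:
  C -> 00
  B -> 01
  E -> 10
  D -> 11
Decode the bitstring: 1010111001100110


Decoding step by step:
Bits 10 -> E
Bits 10 -> E
Bits 11 -> D
Bits 10 -> E
Bits 01 -> B
Bits 10 -> E
Bits 01 -> B
Bits 10 -> E


Decoded message: EEDEBEBE


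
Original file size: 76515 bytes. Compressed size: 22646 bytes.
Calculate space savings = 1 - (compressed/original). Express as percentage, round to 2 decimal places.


ratio = compressed/original = 22646/76515 = 0.295968
savings = 1 - ratio = 1 - 0.295968 = 0.704032
as a percentage: 0.704032 * 100 = 70.4%

Space savings = 1 - 22646/76515 = 70.4%


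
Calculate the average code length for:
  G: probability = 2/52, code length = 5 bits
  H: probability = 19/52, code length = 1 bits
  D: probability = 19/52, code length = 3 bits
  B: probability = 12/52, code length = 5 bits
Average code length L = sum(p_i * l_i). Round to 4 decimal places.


Weighted contributions p_i * l_i:
  G: (2/52) * 5 = 10/52
  H: (19/52) * 1 = 19/52
  D: (19/52) * 3 = 57/52
  B: (12/52) * 5 = 60/52
Sum = (10 + 19 + 57 + 60)/52 = 146/52

L = 146/52 = 2.8077 bits/symbol


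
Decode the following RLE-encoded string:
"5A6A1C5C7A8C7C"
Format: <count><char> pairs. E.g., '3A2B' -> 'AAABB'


Expanding each <count><char> pair:
  5A -> 'AAAAA'
  6A -> 'AAAAAA'
  1C -> 'C'
  5C -> 'CCCCC'
  7A -> 'AAAAAAA'
  8C -> 'CCCCCCCC'
  7C -> 'CCCCCCC'

Decoded = AAAAAAAAAAACCCCCCAAAAAAACCCCCCCCCCCCCCC


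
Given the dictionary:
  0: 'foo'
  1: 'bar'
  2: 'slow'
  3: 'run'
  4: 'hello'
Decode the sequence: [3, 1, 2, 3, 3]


Look up each index in the dictionary:
  3 -> 'run'
  1 -> 'bar'
  2 -> 'slow'
  3 -> 'run'
  3 -> 'run'

Decoded: "run bar slow run run"


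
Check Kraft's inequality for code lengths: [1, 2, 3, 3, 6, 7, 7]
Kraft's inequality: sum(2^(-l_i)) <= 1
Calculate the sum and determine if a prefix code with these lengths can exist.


Sum = 2^(-1) + 2^(-2) + 2^(-3) + 2^(-3) + 2^(-6) + 2^(-7) + 2^(-7)
    = 0.5 + 0.25 + 0.125 + 0.125 + 0.015625 + 0.0078125 + 0.0078125
    = 132/128 = 1.03125
Since 1.03125 > 1, Kraft's inequality is NOT satisfied.
A prefix code with these lengths CANNOT exist.

Kraft sum = 1.03125. Not satisfied.


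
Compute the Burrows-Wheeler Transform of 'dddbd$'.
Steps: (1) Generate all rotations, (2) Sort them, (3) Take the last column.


Rotations (sorted):
  0: $dddbd -> last char: d
  1: bd$ddd -> last char: d
  2: d$dddb -> last char: b
  3: dbd$dd -> last char: d
  4: ddbd$d -> last char: d
  5: dddbd$ -> last char: $


BWT = ddbdd$


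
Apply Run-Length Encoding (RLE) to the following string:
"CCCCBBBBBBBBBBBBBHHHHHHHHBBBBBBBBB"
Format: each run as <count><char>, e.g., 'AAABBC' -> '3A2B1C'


Scanning runs left to right:
  i=0: run of 'C' x 4 -> '4C'
  i=4: run of 'B' x 13 -> '13B'
  i=17: run of 'H' x 8 -> '8H'
  i=25: run of 'B' x 9 -> '9B'

RLE = 4C13B8H9B


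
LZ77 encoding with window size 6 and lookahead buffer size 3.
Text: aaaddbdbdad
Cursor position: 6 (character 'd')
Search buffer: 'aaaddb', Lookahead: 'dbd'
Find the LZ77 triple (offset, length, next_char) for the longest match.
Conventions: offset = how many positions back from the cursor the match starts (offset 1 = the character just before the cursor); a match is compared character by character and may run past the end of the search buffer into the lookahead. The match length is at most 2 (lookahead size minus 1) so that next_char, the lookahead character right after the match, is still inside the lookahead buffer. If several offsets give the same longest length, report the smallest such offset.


Try each offset into the search buffer:
  offset=1 (pos 5, char 'b'): match length 0
  offset=2 (pos 4, char 'd'): match length 2
  offset=3 (pos 3, char 'd'): match length 1
  offset=4 (pos 2, char 'a'): match length 0
  offset=5 (pos 1, char 'a'): match length 0
  offset=6 (pos 0, char 'a'): match length 0
Longest match has length 2 at offset 2.
next_char = character at position 6 + 2 = 8 -> 'd'

Best match: offset=2, length=2 (matching 'db' starting at position 4)
LZ77 triple: (2, 2, 'd')


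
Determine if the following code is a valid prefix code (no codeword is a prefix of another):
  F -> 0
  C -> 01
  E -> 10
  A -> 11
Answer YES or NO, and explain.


Checking each pair (does one codeword prefix another?):
  F='0' vs C='01': prefix -- VIOLATION

NO -- this is NOT a valid prefix code. F (0) is a prefix of C (01).


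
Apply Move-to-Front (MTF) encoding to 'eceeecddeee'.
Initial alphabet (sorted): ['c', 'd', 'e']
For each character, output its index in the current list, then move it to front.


MTF encoding:
'e': index 2 in ['c', 'd', 'e'] -> ['e', 'c', 'd']
'c': index 1 in ['e', 'c', 'd'] -> ['c', 'e', 'd']
'e': index 1 in ['c', 'e', 'd'] -> ['e', 'c', 'd']
'e': index 0 in ['e', 'c', 'd'] -> ['e', 'c', 'd']
'e': index 0 in ['e', 'c', 'd'] -> ['e', 'c', 'd']
'c': index 1 in ['e', 'c', 'd'] -> ['c', 'e', 'd']
'd': index 2 in ['c', 'e', 'd'] -> ['d', 'c', 'e']
'd': index 0 in ['d', 'c', 'e'] -> ['d', 'c', 'e']
'e': index 2 in ['d', 'c', 'e'] -> ['e', 'd', 'c']
'e': index 0 in ['e', 'd', 'c'] -> ['e', 'd', 'c']
'e': index 0 in ['e', 'd', 'c'] -> ['e', 'd', 'c']


Output: [2, 1, 1, 0, 0, 1, 2, 0, 2, 0, 0]


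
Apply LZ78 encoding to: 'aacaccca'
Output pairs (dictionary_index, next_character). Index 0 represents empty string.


LZ78 encoding steps:
Dictionary: {0: ''}
Step 1: w='' (idx 0), next='a' -> output (0, 'a'), add 'a' as idx 1
Step 2: w='a' (idx 1), next='c' -> output (1, 'c'), add 'ac' as idx 2
Step 3: w='ac' (idx 2), next='c' -> output (2, 'c'), add 'acc' as idx 3
Step 4: w='' (idx 0), next='c' -> output (0, 'c'), add 'c' as idx 4
Step 5: w='a' (idx 1), end of input -> output (1, '')


Encoded: [(0, 'a'), (1, 'c'), (2, 'c'), (0, 'c'), (1, '')]


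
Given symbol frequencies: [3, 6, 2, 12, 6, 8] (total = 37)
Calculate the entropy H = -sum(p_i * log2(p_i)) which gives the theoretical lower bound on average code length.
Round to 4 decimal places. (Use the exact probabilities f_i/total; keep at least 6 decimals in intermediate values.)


Per-symbol terms -p_i * log2(p_i) with p_i = f_i/37:
  p = 3/37 = 0.081081: log2(p) = -3.624491, -p*log2(p) = 0.293878
  p = 6/37 = 0.162162: log2(p) = -2.624491, -p*log2(p) = 0.425593
  p = 2/37 = 0.054054: log2(p) = -4.209453, -p*log2(p) = 0.227538
  p = 12/37 = 0.324324: log2(p) = -1.624491, -p*log2(p) = 0.526862
  p = 6/37 = 0.162162: log2(p) = -2.624491, -p*log2(p) = 0.425593
  p = 8/37 = 0.216216: log2(p) = -2.209453, -p*log2(p) = 0.477720
H = 0.293878 + 0.425593 + 0.227538 + 0.526862 + 0.425593 + 0.477720 = 2.377184

H = 2.3772 bits/symbol


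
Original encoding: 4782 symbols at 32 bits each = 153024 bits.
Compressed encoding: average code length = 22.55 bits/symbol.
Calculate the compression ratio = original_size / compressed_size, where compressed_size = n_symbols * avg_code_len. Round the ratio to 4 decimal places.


original_size = n_symbols * orig_bits = 4782 * 32 = 153024 bits
compressed_size = n_symbols * avg_code_len = 4782 * 22.55 = 107834.1 bits
ratio = original_size / compressed_size = 153024 / 107834.1 = 1.4191

Compression ratio = 1.4191


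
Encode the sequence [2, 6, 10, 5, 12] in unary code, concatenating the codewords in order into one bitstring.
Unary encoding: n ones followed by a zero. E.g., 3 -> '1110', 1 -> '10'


Encode each number as n ones followed by a terminating 0:
  2 -> 110 (3 bits)
  6 -> 1111110 (7 bits)
  10 -> 11111111110 (11 bits)
  5 -> 111110 (6 bits)
  12 -> 1111111111110 (13 bits)
Total length = 3 + 7 + 11 + 6 + 13 = 40 bits.

Unary([2, 6, 10, 5, 12]) = 1101111110111111111101111101111111111110 (40 bits)


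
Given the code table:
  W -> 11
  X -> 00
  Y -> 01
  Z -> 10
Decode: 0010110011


Decoding:
00 -> X
10 -> Z
11 -> W
00 -> X
11 -> W


Result: XZWXW


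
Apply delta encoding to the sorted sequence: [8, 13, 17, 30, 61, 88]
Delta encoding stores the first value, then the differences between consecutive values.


First value: 8
Deltas:
  13 - 8 = 5
  17 - 13 = 4
  30 - 17 = 13
  61 - 30 = 31
  88 - 61 = 27


Delta encoded: [8, 5, 4, 13, 31, 27]


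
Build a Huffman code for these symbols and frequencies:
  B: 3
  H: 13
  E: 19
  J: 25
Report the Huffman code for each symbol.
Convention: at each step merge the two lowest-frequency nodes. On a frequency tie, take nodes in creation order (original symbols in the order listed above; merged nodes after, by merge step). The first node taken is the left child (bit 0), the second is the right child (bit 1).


Huffman tree construction:
Step 1: Merge B(3) + H(13) = 16
Step 2: Merge (B+H)(16) + E(19) = 35
Step 3: Merge J(25) + ((B+H)+E)(35) = 60
Read each symbol's code off the tree from the root (left child = 0, right child = 1).

Codes:
  B: 100 (length 3)
  H: 101 (length 3)
  E: 11 (length 2)
  J: 0 (length 1)
Average code length: 111/60 = 1.8500 bits/symbol


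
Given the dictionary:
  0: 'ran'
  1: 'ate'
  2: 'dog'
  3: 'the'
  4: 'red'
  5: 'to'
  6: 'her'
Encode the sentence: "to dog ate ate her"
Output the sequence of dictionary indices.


Look up each word in the dictionary:
  'to' -> 5
  'dog' -> 2
  'ate' -> 1
  'ate' -> 1
  'her' -> 6

Encoded: [5, 2, 1, 1, 6]


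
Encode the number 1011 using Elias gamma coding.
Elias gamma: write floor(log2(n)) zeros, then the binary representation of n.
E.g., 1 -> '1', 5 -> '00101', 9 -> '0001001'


num_bits = floor(log2(1011)) + 1 = 10
leading_zeros = num_bits - 1 = 9
binary(1011) = 1111110011

Elias gamma(1011) = '000000000' + '1111110011' = 0000000001111110011 (19 bits)


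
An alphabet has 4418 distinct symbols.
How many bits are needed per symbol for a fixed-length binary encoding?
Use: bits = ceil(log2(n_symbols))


log2(4418) = 12.1092
Bracket: 2^12 = 4096 < 4418 <= 2^13 = 8192
So ceil(log2(4418)) = 13

bits = ceil(log2(4418)) = ceil(12.1092) = 13 bits


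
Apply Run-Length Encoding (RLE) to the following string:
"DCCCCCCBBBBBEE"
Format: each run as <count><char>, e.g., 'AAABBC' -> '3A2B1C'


Scanning runs left to right:
  i=0: run of 'D' x 1 -> '1D'
  i=1: run of 'C' x 6 -> '6C'
  i=7: run of 'B' x 5 -> '5B'
  i=12: run of 'E' x 2 -> '2E'

RLE = 1D6C5B2E


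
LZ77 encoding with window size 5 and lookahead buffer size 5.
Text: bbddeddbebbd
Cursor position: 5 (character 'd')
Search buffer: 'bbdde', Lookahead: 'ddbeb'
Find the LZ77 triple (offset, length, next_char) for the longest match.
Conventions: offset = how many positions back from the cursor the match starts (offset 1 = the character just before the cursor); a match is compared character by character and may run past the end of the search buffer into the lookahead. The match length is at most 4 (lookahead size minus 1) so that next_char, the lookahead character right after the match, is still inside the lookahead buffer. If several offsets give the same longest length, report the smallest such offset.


Try each offset into the search buffer:
  offset=1 (pos 4, char 'e'): match length 0
  offset=2 (pos 3, char 'd'): match length 1
  offset=3 (pos 2, char 'd'): match length 2
  offset=4 (pos 1, char 'b'): match length 0
  offset=5 (pos 0, char 'b'): match length 0
Longest match has length 2 at offset 3.
next_char = character at position 5 + 2 = 7 -> 'b'

Best match: offset=3, length=2 (matching 'dd' starting at position 2)
LZ77 triple: (3, 2, 'b')


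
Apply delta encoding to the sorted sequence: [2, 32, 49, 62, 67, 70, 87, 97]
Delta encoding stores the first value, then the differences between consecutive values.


First value: 2
Deltas:
  32 - 2 = 30
  49 - 32 = 17
  62 - 49 = 13
  67 - 62 = 5
  70 - 67 = 3
  87 - 70 = 17
  97 - 87 = 10


Delta encoded: [2, 30, 17, 13, 5, 3, 17, 10]


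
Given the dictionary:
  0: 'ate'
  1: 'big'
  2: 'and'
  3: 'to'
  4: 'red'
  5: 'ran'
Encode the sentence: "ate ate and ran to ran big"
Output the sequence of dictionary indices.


Look up each word in the dictionary:
  'ate' -> 0
  'ate' -> 0
  'and' -> 2
  'ran' -> 5
  'to' -> 3
  'ran' -> 5
  'big' -> 1

Encoded: [0, 0, 2, 5, 3, 5, 1]


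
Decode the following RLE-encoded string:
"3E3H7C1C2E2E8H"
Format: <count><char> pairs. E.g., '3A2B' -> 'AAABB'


Expanding each <count><char> pair:
  3E -> 'EEE'
  3H -> 'HHH'
  7C -> 'CCCCCCC'
  1C -> 'C'
  2E -> 'EE'
  2E -> 'EE'
  8H -> 'HHHHHHHH'

Decoded = EEEHHHCCCCCCCCEEEEHHHHHHHH


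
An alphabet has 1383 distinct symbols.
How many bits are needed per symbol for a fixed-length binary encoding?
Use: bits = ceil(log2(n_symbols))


log2(1383) = 10.4336
Bracket: 2^10 = 1024 < 1383 <= 2^11 = 2048
So ceil(log2(1383)) = 11

bits = ceil(log2(1383)) = ceil(10.4336) = 11 bits


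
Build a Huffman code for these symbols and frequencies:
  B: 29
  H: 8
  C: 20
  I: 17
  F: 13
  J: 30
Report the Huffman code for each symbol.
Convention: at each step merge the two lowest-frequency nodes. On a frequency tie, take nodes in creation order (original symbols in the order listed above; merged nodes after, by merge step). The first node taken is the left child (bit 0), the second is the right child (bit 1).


Huffman tree construction:
Step 1: Merge H(8) + F(13) = 21
Step 2: Merge I(17) + C(20) = 37
Step 3: Merge (H+F)(21) + B(29) = 50
Step 4: Merge J(30) + (I+C)(37) = 67
Step 5: Merge ((H+F)+B)(50) + (J+(I+C))(67) = 117
Read each symbol's code off the tree from the root (left child = 0, right child = 1).

Codes:
  B: 01 (length 2)
  H: 000 (length 3)
  C: 111 (length 3)
  I: 110 (length 3)
  F: 001 (length 3)
  J: 10 (length 2)
Average code length: 292/117 = 2.4957 bits/symbol


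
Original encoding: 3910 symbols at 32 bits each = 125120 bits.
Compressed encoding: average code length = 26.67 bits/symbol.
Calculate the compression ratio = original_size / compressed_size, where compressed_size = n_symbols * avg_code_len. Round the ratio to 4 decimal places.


original_size = n_symbols * orig_bits = 3910 * 32 = 125120 bits
compressed_size = n_symbols * avg_code_len = 3910 * 26.67 = 104279.7 bits
ratio = original_size / compressed_size = 125120 / 104279.7 = 1.1999

Compression ratio = 1.1999


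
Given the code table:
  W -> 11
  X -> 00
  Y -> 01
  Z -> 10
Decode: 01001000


Decoding:
01 -> Y
00 -> X
10 -> Z
00 -> X


Result: YXZX


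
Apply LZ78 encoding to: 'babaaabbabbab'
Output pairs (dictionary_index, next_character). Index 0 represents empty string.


LZ78 encoding steps:
Dictionary: {0: ''}
Step 1: w='' (idx 0), next='b' -> output (0, 'b'), add 'b' as idx 1
Step 2: w='' (idx 0), next='a' -> output (0, 'a'), add 'a' as idx 2
Step 3: w='b' (idx 1), next='a' -> output (1, 'a'), add 'ba' as idx 3
Step 4: w='a' (idx 2), next='a' -> output (2, 'a'), add 'aa' as idx 4
Step 5: w='b' (idx 1), next='b' -> output (1, 'b'), add 'bb' as idx 5
Step 6: w='a' (idx 2), next='b' -> output (2, 'b'), add 'ab' as idx 6
Step 7: w='ba' (idx 3), next='b' -> output (3, 'b'), add 'bab' as idx 7


Encoded: [(0, 'b'), (0, 'a'), (1, 'a'), (2, 'a'), (1, 'b'), (2, 'b'), (3, 'b')]


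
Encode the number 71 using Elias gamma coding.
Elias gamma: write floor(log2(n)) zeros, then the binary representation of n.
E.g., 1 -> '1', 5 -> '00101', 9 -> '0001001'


num_bits = floor(log2(71)) + 1 = 7
leading_zeros = num_bits - 1 = 6
binary(71) = 1000111

Elias gamma(71) = '000000' + '1000111' = 0000001000111 (13 bits)


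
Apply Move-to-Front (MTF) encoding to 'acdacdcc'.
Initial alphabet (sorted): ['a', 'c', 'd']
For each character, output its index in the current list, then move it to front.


MTF encoding:
'a': index 0 in ['a', 'c', 'd'] -> ['a', 'c', 'd']
'c': index 1 in ['a', 'c', 'd'] -> ['c', 'a', 'd']
'd': index 2 in ['c', 'a', 'd'] -> ['d', 'c', 'a']
'a': index 2 in ['d', 'c', 'a'] -> ['a', 'd', 'c']
'c': index 2 in ['a', 'd', 'c'] -> ['c', 'a', 'd']
'd': index 2 in ['c', 'a', 'd'] -> ['d', 'c', 'a']
'c': index 1 in ['d', 'c', 'a'] -> ['c', 'd', 'a']
'c': index 0 in ['c', 'd', 'a'] -> ['c', 'd', 'a']


Output: [0, 1, 2, 2, 2, 2, 1, 0]


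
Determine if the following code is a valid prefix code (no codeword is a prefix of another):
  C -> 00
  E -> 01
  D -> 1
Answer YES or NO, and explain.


Checking each pair (does one codeword prefix another?):
  C='00' vs E='01': no prefix
  C='00' vs D='1': no prefix
  E='01' vs C='00': no prefix
  E='01' vs D='1': no prefix
  D='1' vs C='00': no prefix
  D='1' vs E='01': no prefix
No violation found over all pairs.

YES -- this is a valid prefix code. No codeword is a prefix of any other codeword.


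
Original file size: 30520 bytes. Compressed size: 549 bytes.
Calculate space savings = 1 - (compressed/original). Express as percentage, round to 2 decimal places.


ratio = compressed/original = 549/30520 = 0.017988
savings = 1 - ratio = 1 - 0.017988 = 0.982012
as a percentage: 0.982012 * 100 = 98.2%

Space savings = 1 - 549/30520 = 98.2%


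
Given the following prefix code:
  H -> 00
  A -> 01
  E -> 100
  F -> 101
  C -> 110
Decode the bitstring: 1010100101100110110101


Decoding step by step:
Bits 101 -> F
Bits 01 -> A
Bits 00 -> H
Bits 101 -> F
Bits 100 -> E
Bits 110 -> C
Bits 110 -> C
Bits 101 -> F


Decoded message: FAHFECCF


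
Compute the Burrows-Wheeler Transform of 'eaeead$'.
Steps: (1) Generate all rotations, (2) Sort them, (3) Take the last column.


Rotations (sorted):
  0: $eaeead -> last char: d
  1: ad$eaee -> last char: e
  2: aeead$e -> last char: e
  3: d$eaeea -> last char: a
  4: ead$eae -> last char: e
  5: eaeead$ -> last char: $
  6: eead$ea -> last char: a


BWT = deeae$a


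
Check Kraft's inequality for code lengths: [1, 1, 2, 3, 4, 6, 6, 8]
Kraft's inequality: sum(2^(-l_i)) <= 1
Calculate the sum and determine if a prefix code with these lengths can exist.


Sum = 2^(-1) + 2^(-1) + 2^(-2) + 2^(-3) + 2^(-4) + 2^(-6) + 2^(-6) + 2^(-8)
    = 0.5 + 0.5 + 0.25 + 0.125 + 0.0625 + 0.015625 + 0.015625 + 0.00390625
    = 377/256 = 1.47265625
Since 1.47265625 > 1, Kraft's inequality is NOT satisfied.
A prefix code with these lengths CANNOT exist.

Kraft sum = 1.47265625. Not satisfied.


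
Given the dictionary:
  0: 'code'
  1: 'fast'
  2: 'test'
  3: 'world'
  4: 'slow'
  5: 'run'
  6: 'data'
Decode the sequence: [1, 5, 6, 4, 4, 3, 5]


Look up each index in the dictionary:
  1 -> 'fast'
  5 -> 'run'
  6 -> 'data'
  4 -> 'slow'
  4 -> 'slow'
  3 -> 'world'
  5 -> 'run'

Decoded: "fast run data slow slow world run"


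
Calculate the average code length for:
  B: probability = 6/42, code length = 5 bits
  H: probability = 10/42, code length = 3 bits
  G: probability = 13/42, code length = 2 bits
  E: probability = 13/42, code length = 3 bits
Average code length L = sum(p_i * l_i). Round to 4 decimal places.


Weighted contributions p_i * l_i:
  B: (6/42) * 5 = 30/42
  H: (10/42) * 3 = 30/42
  G: (13/42) * 2 = 26/42
  E: (13/42) * 3 = 39/42
Sum = (30 + 30 + 26 + 39)/42 = 125/42

L = 125/42 = 2.9762 bits/symbol


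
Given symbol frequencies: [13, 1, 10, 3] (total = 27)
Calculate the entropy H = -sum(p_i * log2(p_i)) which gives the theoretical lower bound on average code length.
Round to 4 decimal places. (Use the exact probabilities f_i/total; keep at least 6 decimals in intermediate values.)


Per-symbol terms -p_i * log2(p_i) with p_i = f_i/27:
  p = 13/27 = 0.481481: log2(p) = -1.054448, -p*log2(p) = 0.507697
  p = 1/27 = 0.037037: log2(p) = -4.754888, -p*log2(p) = 0.176107
  p = 10/27 = 0.370370: log2(p) = -1.432959, -p*log2(p) = 0.530726
  p = 3/27 = 0.111111: log2(p) = -3.169925, -p*log2(p) = 0.352214
H = 0.507697 + 0.176107 + 0.530726 + 0.352214 = 1.566744

H = 1.5667 bits/symbol


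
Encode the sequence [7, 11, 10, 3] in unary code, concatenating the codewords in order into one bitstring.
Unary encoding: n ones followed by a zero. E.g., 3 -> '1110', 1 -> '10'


Encode each number as n ones followed by a terminating 0:
  7 -> 11111110 (8 bits)
  11 -> 111111111110 (12 bits)
  10 -> 11111111110 (11 bits)
  3 -> 1110 (4 bits)
Total length = 8 + 12 + 11 + 4 = 35 bits.

Unary([7, 11, 10, 3]) = 11111110111111111110111111111101110 (35 bits)


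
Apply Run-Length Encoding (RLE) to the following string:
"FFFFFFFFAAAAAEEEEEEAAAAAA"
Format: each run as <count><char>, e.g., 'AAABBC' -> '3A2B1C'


Scanning runs left to right:
  i=0: run of 'F' x 8 -> '8F'
  i=8: run of 'A' x 5 -> '5A'
  i=13: run of 'E' x 6 -> '6E'
  i=19: run of 'A' x 6 -> '6A'

RLE = 8F5A6E6A


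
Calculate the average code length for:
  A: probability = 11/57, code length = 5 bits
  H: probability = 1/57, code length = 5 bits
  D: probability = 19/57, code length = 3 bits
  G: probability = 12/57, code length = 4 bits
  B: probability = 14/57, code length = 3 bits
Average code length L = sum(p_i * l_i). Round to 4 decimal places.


Weighted contributions p_i * l_i:
  A: (11/57) * 5 = 55/57
  H: (1/57) * 5 = 5/57
  D: (19/57) * 3 = 57/57
  G: (12/57) * 4 = 48/57
  B: (14/57) * 3 = 42/57
Sum = (55 + 5 + 57 + 48 + 42)/57 = 207/57

L = 207/57 = 3.6316 bits/symbol


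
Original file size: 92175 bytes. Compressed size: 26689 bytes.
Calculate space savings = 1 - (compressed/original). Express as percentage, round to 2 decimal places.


ratio = compressed/original = 26689/92175 = 0.289547
savings = 1 - ratio = 1 - 0.289547 = 0.710453
as a percentage: 0.710453 * 100 = 71.05%

Space savings = 1 - 26689/92175 = 71.05%


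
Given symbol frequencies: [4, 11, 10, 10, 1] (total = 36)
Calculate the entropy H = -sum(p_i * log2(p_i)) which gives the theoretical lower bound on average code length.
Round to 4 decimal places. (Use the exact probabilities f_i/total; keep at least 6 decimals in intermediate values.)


Per-symbol terms -p_i * log2(p_i) with p_i = f_i/36:
  p = 4/36 = 0.111111: log2(p) = -3.169925, -p*log2(p) = 0.352214
  p = 11/36 = 0.305556: log2(p) = -1.710493, -p*log2(p) = 0.522651
  p = 10/36 = 0.277778: log2(p) = -1.847997, -p*log2(p) = 0.513332
  p = 10/36 = 0.277778: log2(p) = -1.847997, -p*log2(p) = 0.513332
  p = 1/36 = 0.027778: log2(p) = -5.169925, -p*log2(p) = 0.143609
H = 0.352214 + 0.522651 + 0.513332 + 0.513332 + 0.143609 = 2.045138

H = 2.0451 bits/symbol


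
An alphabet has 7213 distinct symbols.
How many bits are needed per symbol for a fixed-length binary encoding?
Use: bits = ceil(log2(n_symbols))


log2(7213) = 12.8164
Bracket: 2^12 = 4096 < 7213 <= 2^13 = 8192
So ceil(log2(7213)) = 13

bits = ceil(log2(7213)) = ceil(12.8164) = 13 bits


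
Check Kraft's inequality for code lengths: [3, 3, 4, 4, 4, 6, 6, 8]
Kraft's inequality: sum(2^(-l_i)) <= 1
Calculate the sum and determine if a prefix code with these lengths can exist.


Sum = 2^(-3) + 2^(-3) + 2^(-4) + 2^(-4) + 2^(-4) + 2^(-6) + 2^(-6) + 2^(-8)
    = 0.125 + 0.125 + 0.0625 + 0.0625 + 0.0625 + 0.015625 + 0.015625 + 0.00390625
    = 121/256 = 0.47265625
Since 0.47265625 <= 1, Kraft's inequality IS satisfied.
A prefix code with these lengths CAN exist.

Kraft sum = 0.47265625. Satisfied.


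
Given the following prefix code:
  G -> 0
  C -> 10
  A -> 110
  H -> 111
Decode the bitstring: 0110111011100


Decoding step by step:
Bits 0 -> G
Bits 110 -> A
Bits 111 -> H
Bits 0 -> G
Bits 111 -> H
Bits 0 -> G
Bits 0 -> G


Decoded message: GAHGHGG


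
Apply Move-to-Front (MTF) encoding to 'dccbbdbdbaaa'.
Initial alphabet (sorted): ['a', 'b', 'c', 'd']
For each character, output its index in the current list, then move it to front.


MTF encoding:
'd': index 3 in ['a', 'b', 'c', 'd'] -> ['d', 'a', 'b', 'c']
'c': index 3 in ['d', 'a', 'b', 'c'] -> ['c', 'd', 'a', 'b']
'c': index 0 in ['c', 'd', 'a', 'b'] -> ['c', 'd', 'a', 'b']
'b': index 3 in ['c', 'd', 'a', 'b'] -> ['b', 'c', 'd', 'a']
'b': index 0 in ['b', 'c', 'd', 'a'] -> ['b', 'c', 'd', 'a']
'd': index 2 in ['b', 'c', 'd', 'a'] -> ['d', 'b', 'c', 'a']
'b': index 1 in ['d', 'b', 'c', 'a'] -> ['b', 'd', 'c', 'a']
'd': index 1 in ['b', 'd', 'c', 'a'] -> ['d', 'b', 'c', 'a']
'b': index 1 in ['d', 'b', 'c', 'a'] -> ['b', 'd', 'c', 'a']
'a': index 3 in ['b', 'd', 'c', 'a'] -> ['a', 'b', 'd', 'c']
'a': index 0 in ['a', 'b', 'd', 'c'] -> ['a', 'b', 'd', 'c']
'a': index 0 in ['a', 'b', 'd', 'c'] -> ['a', 'b', 'd', 'c']


Output: [3, 3, 0, 3, 0, 2, 1, 1, 1, 3, 0, 0]


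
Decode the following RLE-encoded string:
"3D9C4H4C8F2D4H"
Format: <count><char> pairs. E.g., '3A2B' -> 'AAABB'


Expanding each <count><char> pair:
  3D -> 'DDD'
  9C -> 'CCCCCCCCC'
  4H -> 'HHHH'
  4C -> 'CCCC'
  8F -> 'FFFFFFFF'
  2D -> 'DD'
  4H -> 'HHHH'

Decoded = DDDCCCCCCCCCHHHHCCCCFFFFFFFFDDHHHH


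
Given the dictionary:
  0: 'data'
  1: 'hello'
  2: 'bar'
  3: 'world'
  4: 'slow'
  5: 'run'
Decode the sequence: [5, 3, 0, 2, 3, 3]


Look up each index in the dictionary:
  5 -> 'run'
  3 -> 'world'
  0 -> 'data'
  2 -> 'bar'
  3 -> 'world'
  3 -> 'world'

Decoded: "run world data bar world world"


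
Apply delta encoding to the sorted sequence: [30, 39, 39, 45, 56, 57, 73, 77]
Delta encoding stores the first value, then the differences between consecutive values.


First value: 30
Deltas:
  39 - 30 = 9
  39 - 39 = 0
  45 - 39 = 6
  56 - 45 = 11
  57 - 56 = 1
  73 - 57 = 16
  77 - 73 = 4


Delta encoded: [30, 9, 0, 6, 11, 1, 16, 4]


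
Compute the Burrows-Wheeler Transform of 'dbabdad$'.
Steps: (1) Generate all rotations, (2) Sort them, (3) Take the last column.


Rotations (sorted):
  0: $dbabdad -> last char: d
  1: abdad$db -> last char: b
  2: ad$dbabd -> last char: d
  3: babdad$d -> last char: d
  4: bdad$dba -> last char: a
  5: d$dbabda -> last char: a
  6: dad$dbab -> last char: b
  7: dbabdad$ -> last char: $


BWT = dbddaab$


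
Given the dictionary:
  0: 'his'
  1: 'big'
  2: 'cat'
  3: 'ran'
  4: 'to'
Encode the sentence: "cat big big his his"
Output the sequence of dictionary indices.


Look up each word in the dictionary:
  'cat' -> 2
  'big' -> 1
  'big' -> 1
  'his' -> 0
  'his' -> 0

Encoded: [2, 1, 1, 0, 0]


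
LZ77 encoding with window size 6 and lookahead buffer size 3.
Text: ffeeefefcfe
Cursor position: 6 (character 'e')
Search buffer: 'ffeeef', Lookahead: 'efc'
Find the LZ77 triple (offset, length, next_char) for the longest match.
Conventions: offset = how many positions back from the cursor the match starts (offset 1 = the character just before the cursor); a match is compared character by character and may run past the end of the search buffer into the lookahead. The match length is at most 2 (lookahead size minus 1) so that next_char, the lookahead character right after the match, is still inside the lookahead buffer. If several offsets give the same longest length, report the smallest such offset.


Try each offset into the search buffer:
  offset=1 (pos 5, char 'f'): match length 0
  offset=2 (pos 4, char 'e'): match length 2
  offset=3 (pos 3, char 'e'): match length 1
  offset=4 (pos 2, char 'e'): match length 1
  offset=5 (pos 1, char 'f'): match length 0
  offset=6 (pos 0, char 'f'): match length 0
Longest match has length 2 at offset 2.
next_char = character at position 6 + 2 = 8 -> 'c'

Best match: offset=2, length=2 (matching 'ef' starting at position 4)
LZ77 triple: (2, 2, 'c')


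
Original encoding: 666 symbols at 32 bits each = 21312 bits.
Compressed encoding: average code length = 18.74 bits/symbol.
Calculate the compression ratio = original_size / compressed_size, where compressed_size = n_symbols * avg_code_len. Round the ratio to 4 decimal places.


original_size = n_symbols * orig_bits = 666 * 32 = 21312 bits
compressed_size = n_symbols * avg_code_len = 666 * 18.74 = 12480.84 bits
ratio = original_size / compressed_size = 21312 / 12480.84 = 1.7076

Compression ratio = 1.7076


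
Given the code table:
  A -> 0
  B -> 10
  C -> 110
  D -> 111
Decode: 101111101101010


Decoding:
10 -> B
111 -> D
110 -> C
110 -> C
10 -> B
10 -> B


Result: BDCCBB


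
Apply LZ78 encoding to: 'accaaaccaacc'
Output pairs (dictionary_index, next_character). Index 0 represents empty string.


LZ78 encoding steps:
Dictionary: {0: ''}
Step 1: w='' (idx 0), next='a' -> output (0, 'a'), add 'a' as idx 1
Step 2: w='' (idx 0), next='c' -> output (0, 'c'), add 'c' as idx 2
Step 3: w='c' (idx 2), next='a' -> output (2, 'a'), add 'ca' as idx 3
Step 4: w='a' (idx 1), next='a' -> output (1, 'a'), add 'aa' as idx 4
Step 5: w='c' (idx 2), next='c' -> output (2, 'c'), add 'cc' as idx 5
Step 6: w='aa' (idx 4), next='c' -> output (4, 'c'), add 'aac' as idx 6
Step 7: w='c' (idx 2), end of input -> output (2, '')


Encoded: [(0, 'a'), (0, 'c'), (2, 'a'), (1, 'a'), (2, 'c'), (4, 'c'), (2, '')]


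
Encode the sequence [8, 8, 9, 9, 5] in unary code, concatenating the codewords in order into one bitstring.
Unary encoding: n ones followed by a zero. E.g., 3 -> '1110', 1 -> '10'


Encode each number as n ones followed by a terminating 0:
  8 -> 111111110 (9 bits)
  8 -> 111111110 (9 bits)
  9 -> 1111111110 (10 bits)
  9 -> 1111111110 (10 bits)
  5 -> 111110 (6 bits)
Total length = 9 + 9 + 10 + 10 + 6 = 44 bits.

Unary([8, 8, 9, 9, 5]) = 11111111011111111011111111101111111110111110 (44 bits)


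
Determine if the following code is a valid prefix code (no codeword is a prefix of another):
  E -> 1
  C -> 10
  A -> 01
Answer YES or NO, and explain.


Checking each pair (does one codeword prefix another?):
  E='1' vs C='10': prefix -- VIOLATION

NO -- this is NOT a valid prefix code. E (1) is a prefix of C (10).


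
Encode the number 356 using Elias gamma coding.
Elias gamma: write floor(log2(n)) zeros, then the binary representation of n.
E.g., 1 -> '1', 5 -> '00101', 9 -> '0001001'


num_bits = floor(log2(356)) + 1 = 9
leading_zeros = num_bits - 1 = 8
binary(356) = 101100100

Elias gamma(356) = '00000000' + '101100100' = 00000000101100100 (17 bits)


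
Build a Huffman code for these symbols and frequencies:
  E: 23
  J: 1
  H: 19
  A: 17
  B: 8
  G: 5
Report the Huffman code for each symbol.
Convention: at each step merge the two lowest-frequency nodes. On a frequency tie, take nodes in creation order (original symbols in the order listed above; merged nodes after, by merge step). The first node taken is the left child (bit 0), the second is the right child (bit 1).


Huffman tree construction:
Step 1: Merge J(1) + G(5) = 6
Step 2: Merge (J+G)(6) + B(8) = 14
Step 3: Merge ((J+G)+B)(14) + A(17) = 31
Step 4: Merge H(19) + E(23) = 42
Step 5: Merge (((J+G)+B)+A)(31) + (H+E)(42) = 73
Read each symbol's code off the tree from the root (left child = 0, right child = 1).

Codes:
  E: 11 (length 2)
  J: 0000 (length 4)
  H: 10 (length 2)
  A: 01 (length 2)
  B: 001 (length 3)
  G: 0001 (length 4)
Average code length: 166/73 = 2.2740 bits/symbol


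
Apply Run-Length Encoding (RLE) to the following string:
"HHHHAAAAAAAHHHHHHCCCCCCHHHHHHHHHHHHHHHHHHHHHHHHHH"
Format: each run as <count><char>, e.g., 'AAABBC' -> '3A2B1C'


Scanning runs left to right:
  i=0: run of 'H' x 4 -> '4H'
  i=4: run of 'A' x 7 -> '7A'
  i=11: run of 'H' x 6 -> '6H'
  i=17: run of 'C' x 6 -> '6C'
  i=23: run of 'H' x 26 -> '26H'

RLE = 4H7A6H6C26H


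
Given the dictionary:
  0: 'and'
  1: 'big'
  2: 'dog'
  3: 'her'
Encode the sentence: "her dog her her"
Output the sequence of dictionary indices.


Look up each word in the dictionary:
  'her' -> 3
  'dog' -> 2
  'her' -> 3
  'her' -> 3

Encoded: [3, 2, 3, 3]


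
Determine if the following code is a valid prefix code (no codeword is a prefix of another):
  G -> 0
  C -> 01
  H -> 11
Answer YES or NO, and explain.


Checking each pair (does one codeword prefix another?):
  G='0' vs C='01': prefix -- VIOLATION

NO -- this is NOT a valid prefix code. G (0) is a prefix of C (01).


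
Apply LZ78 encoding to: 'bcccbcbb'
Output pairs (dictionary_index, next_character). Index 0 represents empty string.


LZ78 encoding steps:
Dictionary: {0: ''}
Step 1: w='' (idx 0), next='b' -> output (0, 'b'), add 'b' as idx 1
Step 2: w='' (idx 0), next='c' -> output (0, 'c'), add 'c' as idx 2
Step 3: w='c' (idx 2), next='c' -> output (2, 'c'), add 'cc' as idx 3
Step 4: w='b' (idx 1), next='c' -> output (1, 'c'), add 'bc' as idx 4
Step 5: w='b' (idx 1), next='b' -> output (1, 'b'), add 'bb' as idx 5


Encoded: [(0, 'b'), (0, 'c'), (2, 'c'), (1, 'c'), (1, 'b')]


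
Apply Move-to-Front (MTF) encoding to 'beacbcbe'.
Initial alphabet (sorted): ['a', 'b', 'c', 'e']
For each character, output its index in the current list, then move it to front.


MTF encoding:
'b': index 1 in ['a', 'b', 'c', 'e'] -> ['b', 'a', 'c', 'e']
'e': index 3 in ['b', 'a', 'c', 'e'] -> ['e', 'b', 'a', 'c']
'a': index 2 in ['e', 'b', 'a', 'c'] -> ['a', 'e', 'b', 'c']
'c': index 3 in ['a', 'e', 'b', 'c'] -> ['c', 'a', 'e', 'b']
'b': index 3 in ['c', 'a', 'e', 'b'] -> ['b', 'c', 'a', 'e']
'c': index 1 in ['b', 'c', 'a', 'e'] -> ['c', 'b', 'a', 'e']
'b': index 1 in ['c', 'b', 'a', 'e'] -> ['b', 'c', 'a', 'e']
'e': index 3 in ['b', 'c', 'a', 'e'] -> ['e', 'b', 'c', 'a']


Output: [1, 3, 2, 3, 3, 1, 1, 3]


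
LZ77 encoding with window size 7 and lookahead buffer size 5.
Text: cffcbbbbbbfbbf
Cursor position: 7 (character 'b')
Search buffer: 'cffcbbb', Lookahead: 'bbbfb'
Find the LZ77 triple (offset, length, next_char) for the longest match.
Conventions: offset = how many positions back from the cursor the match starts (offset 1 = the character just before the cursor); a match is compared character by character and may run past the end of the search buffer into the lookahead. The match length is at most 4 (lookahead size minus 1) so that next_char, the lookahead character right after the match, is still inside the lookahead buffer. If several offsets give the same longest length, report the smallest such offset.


Try each offset into the search buffer:
  offset=1 (pos 6, char 'b'): match length 3
  offset=2 (pos 5, char 'b'): match length 3
  offset=3 (pos 4, char 'b'): match length 3
  offset=4 (pos 3, char 'c'): match length 0
  offset=5 (pos 2, char 'f'): match length 0
  offset=6 (pos 1, char 'f'): match length 0
  offset=7 (pos 0, char 'c'): match length 0
Longest match has length 3, found at offsets 1, 2, 3; take the smallest, offset 1.
next_char = character at position 7 + 3 = 10 -> 'f'

Best match: offset=1, length=3 (matching 'bbb' starting at position 6)
LZ77 triple: (1, 3, 'f')
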